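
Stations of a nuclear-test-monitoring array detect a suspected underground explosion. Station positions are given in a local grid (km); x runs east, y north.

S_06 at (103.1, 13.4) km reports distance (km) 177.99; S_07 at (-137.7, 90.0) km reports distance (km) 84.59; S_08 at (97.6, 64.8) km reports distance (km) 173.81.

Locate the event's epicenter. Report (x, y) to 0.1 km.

-73.6 km east, 34.8 km north

Circle about each station: (x − 103.1)² + (y − 13.4)² = 177.99²; (x + 137.7)² + (y − 90.0)² = 84.59²; (x − 97.6)² + (y − 64.8)² = 173.81².
Subtracting pairs of circle equations eliminates x²+y² and gives linear equations (the radical axes):
-481.6 x + 153.2 y = 40777.09
-11.0 x + 102.8 y = 4386.15
Solving the 2×2 system: x ≈ -73.6, y ≈ 34.8 km.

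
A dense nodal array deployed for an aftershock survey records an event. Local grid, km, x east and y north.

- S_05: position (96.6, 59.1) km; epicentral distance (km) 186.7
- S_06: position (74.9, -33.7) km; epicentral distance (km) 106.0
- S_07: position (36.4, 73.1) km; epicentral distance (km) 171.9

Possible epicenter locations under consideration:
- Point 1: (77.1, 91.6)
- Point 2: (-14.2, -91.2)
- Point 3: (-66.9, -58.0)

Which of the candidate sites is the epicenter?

Point 2

For each candidate, compare |candidate − station| to the reported distance:
Point 1: residuals S_05 148.8, S_06 19.3, S_07 127.2 → max 148.8 km
Point 2: residuals S_05 0.0, S_06 0.0, S_07 0.0 → max 0.0 km
Point 3: residuals S_05 14.4, S_06 37.9, S_07 5.0 → max 37.9 km
Only Point 2 has all residuals ≈ 0.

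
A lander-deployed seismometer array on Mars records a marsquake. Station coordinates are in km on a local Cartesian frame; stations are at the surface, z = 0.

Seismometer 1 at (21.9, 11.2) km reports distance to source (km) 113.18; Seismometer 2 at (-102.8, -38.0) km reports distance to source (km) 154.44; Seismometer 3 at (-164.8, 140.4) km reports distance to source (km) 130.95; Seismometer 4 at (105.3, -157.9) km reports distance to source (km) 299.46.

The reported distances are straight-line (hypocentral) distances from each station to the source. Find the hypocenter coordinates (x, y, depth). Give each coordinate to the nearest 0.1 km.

Each station gives a sphere (x−x_i)² + (y−y_i)² + z² = d_i² (stations at z=0).
Subtracting the Seismometer 1 sphere from Seismometer 2 and Seismometer 3: z² cancels, leaving linear equations in x and y:
-249.4 x − 98.4 y = 364.79
-373.4 x + 258.4 y = 41927.96
Solving: x ≈ -41.704, y ≈ 101.995 km (keep extra digits for the depth step; rounded: -41.7, 102.0).
Then from the Seismometer 1 sphere: z² = 113.18² − (x − 21.9)² − (y − 11.2)² with x = -41.704, y = 101.995, so z ≈ 22.815 ≈ 22.8 km.

x ≈ -41.7 km, y ≈ 102.0 km, depth ≈ 22.8 km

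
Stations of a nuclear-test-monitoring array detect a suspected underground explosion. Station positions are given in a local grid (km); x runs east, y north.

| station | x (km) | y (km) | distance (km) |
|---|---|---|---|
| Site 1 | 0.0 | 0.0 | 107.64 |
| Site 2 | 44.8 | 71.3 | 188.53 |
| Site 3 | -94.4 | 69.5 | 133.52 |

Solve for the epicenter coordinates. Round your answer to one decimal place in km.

(-86.7, -63.8)

Circle about each station: x² + y² = 107.64²; (x − 44.8)² + (y − 71.3)² = 188.53²; (x + 94.4)² + (y − 69.5)² = 133.52².
Subtracting the Site 1 equation from the Site 2 and Site 3 equations removes the quadratic terms:
89.6 x + 142.6 y = -16866.46
-188.8 x + 139.0 y = 7500.39
Solving the 2×2 system: x ≈ -86.7, y ≈ -63.8 km.
Check against Site 1 (with the unrounded x, y): √(x²+y²) = 107.65 ≈ 107.64 km. ✓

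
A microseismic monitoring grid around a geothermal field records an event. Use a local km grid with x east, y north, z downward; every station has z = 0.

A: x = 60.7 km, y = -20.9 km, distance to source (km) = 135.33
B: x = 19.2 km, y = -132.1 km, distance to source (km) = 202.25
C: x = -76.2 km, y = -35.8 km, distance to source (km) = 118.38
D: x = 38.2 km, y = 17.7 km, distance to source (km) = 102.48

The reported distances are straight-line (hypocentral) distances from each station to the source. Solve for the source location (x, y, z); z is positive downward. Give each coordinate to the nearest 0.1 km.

Each station gives a sphere (x−x_i)² + (y−y_i)² + z² = d_i² (stations at z=0).
Subtracting the A sphere from B and C: z² cancels, leaving linear equations in x and y:
-83.0 x − 222.4 y = -8893.10
-273.8 x − 29.8 y = 7267.16
Solving: x ≈ -32.202, y ≈ 52.005 km (keep extra digits for the depth step; rounded: -32.2, 52.0).
Then from the A sphere: z² = 135.33² − (x − 60.7)² − (y + 20.9)² with x = -32.202, y = 52.005, so z ≈ 66.093 ≈ 66.1 km.
Check against D (with the unrounded solution): distance 102.48 ≈ 102.48 km. ✓

(-32.2, 52.0, 66.1)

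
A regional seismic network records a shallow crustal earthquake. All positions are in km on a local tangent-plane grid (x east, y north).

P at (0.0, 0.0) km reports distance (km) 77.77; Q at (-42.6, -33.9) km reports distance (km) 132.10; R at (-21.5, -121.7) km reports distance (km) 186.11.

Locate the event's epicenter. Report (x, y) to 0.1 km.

x ≈ 64.6 km, y ≈ 43.3 km

Circle about each station: x² + y² = 77.77²; (x + 42.6)² + (y + 33.9)² = 132.10²; (x + 21.5)² + (y + 121.7)² = 186.11².
Subtracting pairs of circle equations eliminates x²+y² and gives linear equations (the radical axes):
-85.2 x − 67.8 y = -8438.27
-43.0 x − 243.4 y = -13315.62
Solving the 2×2 system: x ≈ 64.6, y ≈ 43.3 km.
Check against P (with the unrounded x, y): √(x²+y²) = 77.76 ≈ 77.77 km. ✓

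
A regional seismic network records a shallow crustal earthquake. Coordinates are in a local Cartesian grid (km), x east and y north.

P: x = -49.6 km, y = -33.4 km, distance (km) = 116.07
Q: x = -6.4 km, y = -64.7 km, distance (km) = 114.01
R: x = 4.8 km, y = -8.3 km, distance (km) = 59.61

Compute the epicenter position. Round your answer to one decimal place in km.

Circle about each station: (x + 49.6)² + (y + 33.4)² = 116.07²; (x + 6.4)² + (y + 64.7)² = 114.01²; (x − 4.8)² + (y + 8.3)² = 59.61².
Subtracting pairs of circle equations eliminates x²+y² and gives linear equations (the radical axes):
86.4 x − 62.6 y = 1125.29
108.8 x + 50.2 y = 6435.10
Solving the 2×2 system: x ≈ 41.2, y ≈ 38.9 km.

41.2 km east, 38.9 km north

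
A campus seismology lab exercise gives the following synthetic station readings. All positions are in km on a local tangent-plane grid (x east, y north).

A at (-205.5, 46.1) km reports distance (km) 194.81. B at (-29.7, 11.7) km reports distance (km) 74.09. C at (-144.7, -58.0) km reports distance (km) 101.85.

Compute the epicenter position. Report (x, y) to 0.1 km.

-42.9 km east, -61.2 km north

Circle about each station: (x + 205.5)² + (y − 46.1)² = 194.81²; (x + 29.7)² + (y − 11.7)² = 74.09²; (x + 144.7)² + (y + 58.0)² = 101.85².
Subtracting the A equation from the B and C equations removes the quadratic terms:
351.6 x − 68.8 y = -10874.87
121.6 x − 208.2 y = 7524.14
Solving the 2×2 system: x ≈ -42.9, y ≈ -61.2 km.
Check against A (with the unrounded x, y): √((x + 205.5)²+(y − 46.1)²) = 194.81 ≈ 194.81 km. ✓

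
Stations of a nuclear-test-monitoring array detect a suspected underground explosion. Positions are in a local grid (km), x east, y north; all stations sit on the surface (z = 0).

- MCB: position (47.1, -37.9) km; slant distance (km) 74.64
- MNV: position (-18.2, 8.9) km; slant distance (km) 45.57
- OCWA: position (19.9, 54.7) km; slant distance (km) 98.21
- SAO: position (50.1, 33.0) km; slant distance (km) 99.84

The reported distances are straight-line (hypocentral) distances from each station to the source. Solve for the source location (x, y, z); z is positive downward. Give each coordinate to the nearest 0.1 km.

x ≈ -23.7 km, y ≈ -30.4 km, depth ≈ 22.4 km

Each station gives a sphere (x−x_i)² + (y−y_i)² + z² = d_i² (stations at z=0).
Subtracting the MCB sphere from MNV and OCWA: z² cancels, leaving linear equations in x and y:
-130.6 x + 93.6 y = 250.13
-54.4 x + 185.2 y = -4340.79
Solving: x ≈ -23.703, y ≈ -30.401 km (keep extra digits for the depth step; rounded: -23.7, -30.4).
Then from the MCB sphere: z² = 74.64² − (x − 47.1)² − (y + 37.9)² with x = -23.703, y = -30.401, so z ≈ 22.402 ≈ 22.4 km.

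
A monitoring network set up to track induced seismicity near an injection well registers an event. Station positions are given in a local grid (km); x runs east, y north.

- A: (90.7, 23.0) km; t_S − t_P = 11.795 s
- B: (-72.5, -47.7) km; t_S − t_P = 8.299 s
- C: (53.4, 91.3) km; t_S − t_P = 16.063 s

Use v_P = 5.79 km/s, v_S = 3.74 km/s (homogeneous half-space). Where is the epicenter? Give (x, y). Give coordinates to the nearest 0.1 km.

(11.4, -73.1)

Distance from S−P lag: d = Δt · v_P v_S / (v_P − v_S) = Δt · (5.79·3.74)/(5.79−3.74) ≈ 10.5632·Δt.
So d_A = 124.59, d_B = 87.66, d_C = 169.68 km.
Circle about each station: (x − 90.7)² + (y − 23.0)² = 124.59²; (x + 72.5)² + (y + 47.7)² = 87.66²; (x − 53.4)² + (y − 91.3)² = 169.68².
Subtracting the A equation from the B and C equations removes the quadratic terms:
-326.4 x − 141.4 y = 6614.44
-74.6 x + 136.6 y = -10836.87
Solving the 2×2 system: x ≈ 11.4, y ≈ -73.1 km.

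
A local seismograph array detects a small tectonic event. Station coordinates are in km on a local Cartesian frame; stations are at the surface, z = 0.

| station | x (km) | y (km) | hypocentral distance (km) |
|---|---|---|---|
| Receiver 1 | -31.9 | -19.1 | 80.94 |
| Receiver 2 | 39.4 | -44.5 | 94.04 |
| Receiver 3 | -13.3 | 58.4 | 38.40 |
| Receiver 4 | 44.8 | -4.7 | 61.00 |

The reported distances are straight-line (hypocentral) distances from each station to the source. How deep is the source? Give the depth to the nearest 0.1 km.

Each station gives a sphere (x−x_i)² + (y−y_i)² + z² = d_i² (stations at z=0).
Subtracting the Receiver 1 sphere from Receiver 2 and Receiver 3: z² cancels, leaving linear equations in x and y:
142.6 x − 50.8 y = -142.05
37.2 x + 155.0 y = 7281.75
Solving: x ≈ 14.500, y ≈ 43.499 km (keep extra digits for the depth step; rounded: 14.5, 43.5).
Then from the Receiver 1 sphere: z² = 80.94² − (x + 31.9)² − (y + 19.1)² with x = 14.500, y = 43.499, so z ≈ 21.902 ≈ 21.9 km.

21.9 km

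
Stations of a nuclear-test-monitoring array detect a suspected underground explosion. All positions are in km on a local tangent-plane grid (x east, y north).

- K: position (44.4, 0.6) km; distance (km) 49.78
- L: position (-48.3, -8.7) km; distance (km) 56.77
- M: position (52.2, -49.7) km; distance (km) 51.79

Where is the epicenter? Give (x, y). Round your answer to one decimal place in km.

Circle about each station: (x − 44.4)² + (y − 0.6)² = 49.78²; (x + 48.3)² + (y + 8.7)² = 56.77²; (x − 52.2)² + (y + 49.7)² = 51.79².
Subtracting pairs of circle equations eliminates x²+y² and gives linear equations (the radical axes):
-185.4 x − 18.6 y = -307.92
15.6 x − 100.6 y = 3019.05
Solving the 2×2 system: x ≈ 4.6, y ≈ -29.3 km.

x ≈ 4.6 km, y ≈ -29.3 km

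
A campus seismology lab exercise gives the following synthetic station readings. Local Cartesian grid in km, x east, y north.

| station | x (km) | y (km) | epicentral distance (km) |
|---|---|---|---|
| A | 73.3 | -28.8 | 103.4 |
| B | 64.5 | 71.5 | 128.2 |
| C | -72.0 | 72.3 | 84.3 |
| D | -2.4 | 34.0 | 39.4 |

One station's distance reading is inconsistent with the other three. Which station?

B

Solve using three stations at a time. Using A, C, D (subtract circle equations pairwise → linear system) gives (x, y) ≈ (-25.5, 1.9).
Distances from that point to each station vs reported:
  A: calculated 103.5 vs reported 103.4 → residual 0.1 km
  B: calculated 113.8 vs reported 128.2 → residual 14.4 km
  C: calculated 84.4 vs reported 84.3 → residual 0.1 km
  D: calculated 39.6 vs reported 39.4 → residual 0.2 km
A, C, D are mutually consistent (residuals ≈ 0); B is off by 14.4 km.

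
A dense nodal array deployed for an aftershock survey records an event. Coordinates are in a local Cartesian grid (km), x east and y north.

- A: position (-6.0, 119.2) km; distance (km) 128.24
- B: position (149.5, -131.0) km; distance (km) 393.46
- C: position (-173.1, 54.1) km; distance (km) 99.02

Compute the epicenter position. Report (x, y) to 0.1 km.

Circle about each station: (x + 6.0)² + (y − 119.2)² = 128.24²; (x − 149.5)² + (y + 131.0)² = 393.46²; (x + 173.1)² + (y − 54.1)² = 99.02².
Subtracting pairs of circle equations eliminates x²+y² and gives linear equations (the radical axes):
311.0 x − 500.4 y = -113098.66
-334.2 x − 130.2 y = 25286.32
Solving the 2×2 system: x ≈ -131.8, y ≈ 144.1 km.
Check against A (with the unrounded x, y): √((x + 6.0)²+(y − 119.2)²) = 128.24 ≈ 128.24 km. ✓

(-131.8, 144.1)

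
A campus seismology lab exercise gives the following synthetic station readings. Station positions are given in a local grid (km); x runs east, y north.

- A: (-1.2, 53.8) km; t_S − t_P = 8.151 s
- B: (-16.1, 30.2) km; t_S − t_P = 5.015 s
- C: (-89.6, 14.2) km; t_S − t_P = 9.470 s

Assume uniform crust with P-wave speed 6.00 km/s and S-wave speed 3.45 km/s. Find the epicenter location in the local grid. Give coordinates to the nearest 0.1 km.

Distance from S−P lag: d = Δt · v_P v_S / (v_P − v_S) = Δt · (6.00·3.45)/(6.00−3.45) ≈ 8.1176·Δt.
So d_A = 66.17, d_B = 40.71, d_C = 76.87 km.
Circle about each station: (x + 1.2)² + (y − 53.8)² = 66.17²; (x + 16.1)² + (y − 30.2)² = 40.71²; (x + 89.6)² + (y − 14.2)² = 76.87².
Subtracting the A equation from the B and C equations removes the quadratic terms:
-29.8 x − 47.2 y = 996.53
-176.8 x − 79.2 y = 3803.39
Solving the 2×2 system: x ≈ -16.8, y ≈ -10.5 km.

(-16.8, -10.5)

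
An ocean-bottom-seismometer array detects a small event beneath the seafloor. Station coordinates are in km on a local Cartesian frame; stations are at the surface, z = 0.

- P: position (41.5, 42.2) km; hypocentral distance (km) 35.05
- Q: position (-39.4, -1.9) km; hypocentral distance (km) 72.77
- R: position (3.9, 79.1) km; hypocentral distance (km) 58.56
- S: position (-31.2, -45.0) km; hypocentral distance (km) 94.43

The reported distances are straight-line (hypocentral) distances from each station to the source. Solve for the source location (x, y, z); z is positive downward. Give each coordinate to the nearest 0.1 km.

x ≈ 21.2 km, y ≈ 29.3 km, depth ≈ 25.5 km

Each station gives a sphere (x−x_i)² + (y−y_i)² + z² = d_i² (stations at z=0).
Subtracting the P sphere from Q and R: z² cancels, leaving linear equations in x and y:
-161.8 x − 88.2 y = -6014.09
-75.2 x + 73.8 y = 568.16
Solving: x ≈ 21.198, y ≈ 29.299 km (keep extra digits for the depth step; rounded: 21.2, 29.3).
Then from the P sphere: z² = 35.05² − (x − 41.5)² − (y − 42.2)² with x = 21.198, y = 29.299, so z ≈ 25.493 ≈ 25.5 km.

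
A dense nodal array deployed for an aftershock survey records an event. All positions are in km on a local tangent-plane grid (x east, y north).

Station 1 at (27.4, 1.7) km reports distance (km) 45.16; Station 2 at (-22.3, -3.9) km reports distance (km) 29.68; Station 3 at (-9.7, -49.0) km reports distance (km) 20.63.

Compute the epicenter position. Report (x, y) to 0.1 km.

Circle about each station: (x − 27.4)² + (y − 1.7)² = 45.16²; (x + 22.3)² + (y + 3.9)² = 29.68²; (x + 9.7)² + (y + 49.0)² = 20.63².
Subtracting pairs of circle equations eliminates x²+y² and gives linear equations (the radical axes):
-99.4 x − 11.2 y = 917.37
-74.2 x − 101.4 y = 3355.27
Solving the 2×2 system: x ≈ -6.0, y ≈ -28.7 km.

-6.0 km east, -28.7 km north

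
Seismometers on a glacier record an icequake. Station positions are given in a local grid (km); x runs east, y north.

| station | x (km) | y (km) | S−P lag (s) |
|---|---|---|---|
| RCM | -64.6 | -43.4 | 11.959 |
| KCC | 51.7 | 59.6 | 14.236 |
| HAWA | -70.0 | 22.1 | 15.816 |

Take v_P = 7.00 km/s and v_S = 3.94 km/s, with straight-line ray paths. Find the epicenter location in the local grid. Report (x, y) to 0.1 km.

(40.3, -68.2)

Distance from S−P lag: d = Δt · v_P v_S / (v_P − v_S) = Δt · (7.00·3.94)/(7.00−3.94) ≈ 9.0131·Δt.
So d_RCM = 107.79, d_KCC = 128.31, d_HAWA = 142.55 km.
Circle about each station: (x + 64.6)² + (y + 43.4)² = 107.79²; (x − 51.7)² + (y − 59.6)² = 128.31²; (x + 70.0)² + (y − 22.1)² = 142.55².
Subtracting the RCM equation from the KCC and HAWA equations removes the quadratic terms:
232.6 x + 206.0 y = -4676.44
-10.8 x + 131.0 y = -9370.13
Solving the 2×2 system: x ≈ 40.3, y ≈ -68.2 km.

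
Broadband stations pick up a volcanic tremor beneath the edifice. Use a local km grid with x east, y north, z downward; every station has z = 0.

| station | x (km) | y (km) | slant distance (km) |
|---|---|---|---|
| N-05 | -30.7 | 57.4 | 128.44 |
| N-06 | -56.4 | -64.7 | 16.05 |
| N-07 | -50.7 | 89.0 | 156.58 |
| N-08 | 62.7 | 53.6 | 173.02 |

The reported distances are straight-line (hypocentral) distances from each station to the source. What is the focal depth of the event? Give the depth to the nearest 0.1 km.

15.3 km

Each station gives a sphere (x−x_i)² + (y−y_i)² + z² = d_i² (stations at z=0).
Subtracting the N-05 sphere from N-06 and N-07: z² cancels, leaving linear equations in x and y:
-51.4 x − 244.2 y = 19369.03
-40.0 x + 63.2 y = -1766.22
Solving: x ≈ -60.908, y ≈ -66.496 km (keep extra digits for the depth step; rounded: -60.9, -66.5).
Then from the N-05 sphere: z² = 128.44² − (x + 30.7)² − (y − 57.4)² with x = -60.908, y = -66.496, so z ≈ 15.300 ≈ 15.3 km.
Check against N-08 (with the unrounded solution): distance 173.02 ≈ 173.02 km. ✓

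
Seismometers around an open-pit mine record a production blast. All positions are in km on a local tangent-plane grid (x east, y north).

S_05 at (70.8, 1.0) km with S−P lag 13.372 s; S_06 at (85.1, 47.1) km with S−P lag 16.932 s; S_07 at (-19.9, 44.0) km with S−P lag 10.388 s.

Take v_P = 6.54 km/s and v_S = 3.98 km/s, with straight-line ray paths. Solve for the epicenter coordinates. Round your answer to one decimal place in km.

-52.4 km east, -56.5 km north

Distance from S−P lag: d = Δt · v_P v_S / (v_P − v_S) = Δt · (6.54·3.98)/(6.54−3.98) ≈ 10.1677·Δt.
So d_S_05 = 135.96, d_S_06 = 172.16, d_S_07 = 105.62 km.
Circle about each station: (x − 70.8)² + (y − 1.0)² = 135.96²; (x − 85.1)² + (y − 47.1)² = 172.16²; (x + 19.9)² + (y − 44.0)² = 105.62².
Subtracting the S_05 equation from the S_06 and S_07 equations removes the quadratic terms:
28.6 x + 92.2 y = -6707.16
-181.4 x + 86.0 y = 4647.91
Solving the 2×2 system: x ≈ -52.4, y ≈ -56.5 km.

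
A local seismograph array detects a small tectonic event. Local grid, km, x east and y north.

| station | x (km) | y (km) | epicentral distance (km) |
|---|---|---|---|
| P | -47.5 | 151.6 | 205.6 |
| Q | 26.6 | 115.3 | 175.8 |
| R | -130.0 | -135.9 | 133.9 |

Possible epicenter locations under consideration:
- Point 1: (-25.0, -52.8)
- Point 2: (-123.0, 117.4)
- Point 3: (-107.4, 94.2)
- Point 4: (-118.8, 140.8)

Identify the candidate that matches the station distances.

Point 1

For each candidate, compare |candidate − station| to the reported distance:
Point 1: residuals P 0.0, Q 0.0, R 0.0 → max 0.0 km
Point 2: residuals P 122.7, Q 26.2, R 119.5 → max 122.7 km
Point 3: residuals P 122.6, Q 40.1, R 97.3 → max 122.6 km
Point 4: residuals P 133.5, Q 28.2, R 143.0 → max 143.0 km
Only Point 1 has all residuals ≈ 0.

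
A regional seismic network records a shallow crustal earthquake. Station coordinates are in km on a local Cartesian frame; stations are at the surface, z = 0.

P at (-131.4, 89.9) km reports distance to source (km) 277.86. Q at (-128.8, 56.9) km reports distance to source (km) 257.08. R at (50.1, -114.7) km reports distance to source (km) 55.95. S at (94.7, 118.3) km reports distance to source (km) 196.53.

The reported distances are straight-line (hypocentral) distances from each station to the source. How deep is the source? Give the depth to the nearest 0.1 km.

Each station gives a sphere (x−x_i)² + (y−y_i)² + z² = d_i² (stations at z=0).
Subtracting the P sphere from Q and R: z² cancels, leaving linear equations in x and y:
5.2 x − 66.0 y = 5595.13
363.0 x − 409.2 y = 64393.91
Solving: x ≈ 89.806, y ≈ -77.699 km (keep extra digits for the depth step; rounded: 89.8, -77.7).
Then from the P sphere: z² = 277.86² − (x + 131.4)² − (y − 89.9)² with x = 89.806, y = -77.699, so z ≈ 13.589 ≈ 13.6 km.
Check against S (with the unrounded solution): distance 196.53 ≈ 196.53 km. ✓

z ≈ 13.6 km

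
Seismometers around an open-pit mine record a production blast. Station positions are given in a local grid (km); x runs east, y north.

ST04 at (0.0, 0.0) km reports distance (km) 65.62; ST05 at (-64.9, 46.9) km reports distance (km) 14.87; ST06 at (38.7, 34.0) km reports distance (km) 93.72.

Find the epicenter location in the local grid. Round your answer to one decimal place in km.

Circle about each station: x² + y² = 65.62²; (x + 64.9)² + (y − 46.9)² = 14.87²; (x − 38.7)² + (y − 34.0)² = 93.72².
Subtracting the ST04 equation from the ST05 and ST06 equations removes the quadratic terms:
-129.8 x + 93.8 y = 10496.49
77.4 x + 68.0 y = -1823.76
Solving the 2×2 system: x ≈ -55.0, y ≈ 35.8 km.

x ≈ -55.0 km, y ≈ 35.8 km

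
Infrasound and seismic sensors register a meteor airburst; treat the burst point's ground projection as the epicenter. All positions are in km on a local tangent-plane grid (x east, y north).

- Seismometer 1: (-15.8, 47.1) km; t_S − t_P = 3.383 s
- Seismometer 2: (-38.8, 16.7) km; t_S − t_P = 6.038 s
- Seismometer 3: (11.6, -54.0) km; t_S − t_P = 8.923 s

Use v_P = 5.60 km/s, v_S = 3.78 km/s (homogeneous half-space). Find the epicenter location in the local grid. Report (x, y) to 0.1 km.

(23.5, 49.1)

Distance from S−P lag: d = Δt · v_P v_S / (v_P − v_S) = Δt · (5.60·3.78)/(5.60−3.78) ≈ 11.6308·Δt.
So d_Seismometer 1 = 39.35, d_Seismometer 2 = 70.23, d_Seismometer 3 = 103.78 km.
Circle about each station: (x + 15.8)² + (y − 47.1)² = 39.35²; (x + 38.8)² + (y − 16.7)² = 70.23²; (x − 11.6)² + (y + 54.0)² = 103.78².
Subtracting the Seismometer 1 equation from the Seismometer 2 and Seismometer 3 equations removes the quadratic terms:
-46.0 x − 60.8 y = -4067.55
54.8 x − 202.2 y = -8639.36
Solving the 2×2 system: x ≈ 23.5, y ≈ 49.1 km.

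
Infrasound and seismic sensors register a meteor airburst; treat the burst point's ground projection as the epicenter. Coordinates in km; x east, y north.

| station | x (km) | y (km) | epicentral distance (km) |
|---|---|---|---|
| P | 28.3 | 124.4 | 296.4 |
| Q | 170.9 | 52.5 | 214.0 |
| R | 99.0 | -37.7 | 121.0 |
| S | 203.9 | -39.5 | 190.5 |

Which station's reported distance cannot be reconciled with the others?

S

Solve using three stations at a time. Using P, Q, R (subtract circle equations pairwise → linear system) gives (x, y) ≈ (123.7, -156.3).
Distances from that point to each station vs reported:
  P: calculated 296.5 vs reported 296.4 → residual 0.1 km
  Q: calculated 214.1 vs reported 214.0 → residual 0.1 km
  R: calculated 121.1 vs reported 121.0 → residual 0.1 km
  S: calculated 141.7 vs reported 190.5 → residual 48.8 km
P, Q, R are mutually consistent (residuals ≈ 0); S is off by 48.8 km.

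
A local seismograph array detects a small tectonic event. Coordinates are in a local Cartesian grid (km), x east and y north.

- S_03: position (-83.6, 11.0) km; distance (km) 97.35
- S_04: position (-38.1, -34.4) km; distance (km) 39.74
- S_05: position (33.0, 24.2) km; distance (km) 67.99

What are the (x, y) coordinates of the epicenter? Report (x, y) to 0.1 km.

1.6 km east, -36.1 km north

Circle about each station: (x + 83.6)² + (y − 11.0)² = 97.35²; (x + 38.1)² + (y + 34.4)² = 39.74²; (x − 33.0)² + (y − 24.2)² = 67.99².
Subtracting the S_03 equation from the S_04 and S_05 equations removes the quadratic terms:
91.0 x − 90.8 y = 3422.76
233.2 x + 26.4 y = -580.94
Solving the 2×2 system: x ≈ 1.6, y ≈ -36.1 km.
Check against S_03 (with the unrounded x, y): √((x + 83.6)²+(y − 11.0)²) = 97.35 ≈ 97.35 km. ✓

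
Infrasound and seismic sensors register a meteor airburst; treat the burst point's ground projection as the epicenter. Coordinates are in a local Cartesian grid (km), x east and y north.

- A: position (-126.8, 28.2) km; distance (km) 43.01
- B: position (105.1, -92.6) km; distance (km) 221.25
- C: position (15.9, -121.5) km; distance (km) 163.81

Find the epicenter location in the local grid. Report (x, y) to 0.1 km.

Circle about each station: (x + 126.8)² + (y − 28.2)² = 43.01²; (x − 105.1)² + (y + 92.6)² = 221.25²; (x − 15.9)² + (y + 121.5)² = 163.81².
Subtracting the A equation from the B and C equations removes the quadratic terms:
463.8 x − 241.6 y = -44354.41
285.4 x − 299.4 y = -26842.28
Solving the 2×2 system: x ≈ -97.2, y ≈ -3.0 km.

x ≈ -97.2 km, y ≈ -3.0 km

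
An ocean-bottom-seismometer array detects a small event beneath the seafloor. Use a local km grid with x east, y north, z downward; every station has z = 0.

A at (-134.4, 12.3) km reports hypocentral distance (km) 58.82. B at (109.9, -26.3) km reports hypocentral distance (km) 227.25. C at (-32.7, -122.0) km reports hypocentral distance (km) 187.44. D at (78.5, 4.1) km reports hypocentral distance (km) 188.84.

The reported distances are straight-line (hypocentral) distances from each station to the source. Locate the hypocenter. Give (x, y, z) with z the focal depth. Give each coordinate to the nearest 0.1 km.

(-102.0, 49.1, 32.5)

Each station gives a sphere (x−x_i)² + (y−y_i)² + z² = d_i² (stations at z=0).
Subtracting the A sphere from B and C: z² cancels, leaving linear equations in x and y:
488.6 x − 77.2 y = -53627.72
203.4 x − 268.6 y = -33935.32
Solving: x ≈ -102.000, y ≈ 49.101 km (keep extra digits for the depth step; rounded: -102.0, 49.1).
Then from the A sphere: z² = 58.82² − (x + 134.4)² − (y − 12.3)² with x = -102.000, y = 49.101, so z ≈ 32.492 ≈ 32.5 km.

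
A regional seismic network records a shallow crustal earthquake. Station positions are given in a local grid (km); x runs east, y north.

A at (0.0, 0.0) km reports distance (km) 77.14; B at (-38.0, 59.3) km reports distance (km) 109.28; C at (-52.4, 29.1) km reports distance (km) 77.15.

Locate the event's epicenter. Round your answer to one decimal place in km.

Circle about each station: x² + y² = 77.14²; (x + 38.0)² + (y − 59.3)² = 109.28²; (x + 52.4)² + (y − 29.1)² = 77.15².
Subtracting pairs of circle equations eliminates x²+y² and gives linear equations (the radical axes):
-76.0 x + 118.6 y = -1031.05
-104.8 x + 58.2 y = 3591.03
Solving the 2×2 system: x ≈ -60.7, y ≈ -47.6 km.

-60.7 km east, -47.6 km north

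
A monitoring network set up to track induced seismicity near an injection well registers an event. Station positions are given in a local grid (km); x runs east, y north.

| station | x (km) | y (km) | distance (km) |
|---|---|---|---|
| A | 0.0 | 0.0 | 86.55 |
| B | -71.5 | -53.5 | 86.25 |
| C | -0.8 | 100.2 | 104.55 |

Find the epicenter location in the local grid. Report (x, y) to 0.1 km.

Circle about each station: x² + y² = 86.55²; (x + 71.5)² + (y + 53.5)² = 86.25²; (x + 0.8)² + (y − 100.2)² = 104.55².
Subtracting pairs of circle equations eliminates x²+y² and gives linear equations (the radical axes):
-143.0 x − 107.0 y = 8026.34
-1.6 x + 200.4 y = 6600.88
Solving the 2×2 system: x ≈ -80.3, y ≈ 32.3 km.

x ≈ -80.3 km, y ≈ 32.3 km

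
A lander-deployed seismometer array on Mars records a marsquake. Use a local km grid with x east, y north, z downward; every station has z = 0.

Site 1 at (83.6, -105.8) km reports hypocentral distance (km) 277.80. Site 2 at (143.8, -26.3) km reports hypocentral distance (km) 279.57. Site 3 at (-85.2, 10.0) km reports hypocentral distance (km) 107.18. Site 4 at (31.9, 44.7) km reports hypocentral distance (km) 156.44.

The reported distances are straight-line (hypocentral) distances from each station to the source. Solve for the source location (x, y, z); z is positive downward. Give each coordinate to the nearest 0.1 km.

Each station gives a sphere (x−x_i)² + (y−y_i)² + z² = d_i² (stations at z=0).
Subtracting the Site 1 sphere from Site 2 and Site 3: z² cancels, leaving linear equations in x and y:
120.4 x + 159.0 y = 2200.99
-337.6 x + 231.6 y = 54861.73
Solving: x ≈ -100.698, y ≈ 90.095 km (keep extra digits for the depth step; rounded: -100.7, 90.1).
Then from the Site 1 sphere: z² = 277.80² − (x − 83.6)² − (y + 105.8)² with x = -100.698, y = 90.095, so z ≈ 69.514 ≈ 69.5 km.
Check against Site 4 (with the unrounded solution): distance 156.45 ≈ 156.44 km. ✓

(-100.7, 90.1, 69.5)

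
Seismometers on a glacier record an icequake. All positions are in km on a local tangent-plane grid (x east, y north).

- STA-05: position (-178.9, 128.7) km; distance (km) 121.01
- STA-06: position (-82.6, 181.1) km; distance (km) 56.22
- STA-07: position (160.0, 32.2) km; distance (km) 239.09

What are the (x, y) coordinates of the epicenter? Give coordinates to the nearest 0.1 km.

Circle about each station: (x + 178.9)² + (y − 128.7)² = 121.01²; (x + 82.6)² + (y − 181.1)² = 56.22²; (x − 160.0)² + (y − 32.2)² = 239.09².
Subtracting pairs of circle equations eliminates x²+y² and gives linear equations (the radical axes):
192.6 x + 104.8 y = 2533.80
677.8 x − 193.0 y = -64452.67
Solving the 2×2 system: x ≈ -57.9, y ≈ 130.6 km.
Check against STA-05 (with the unrounded x, y): √((x + 178.9)²+(y − 128.7)²) = 121.01 ≈ 121.01 km. ✓

x ≈ -57.9 km, y ≈ 130.6 km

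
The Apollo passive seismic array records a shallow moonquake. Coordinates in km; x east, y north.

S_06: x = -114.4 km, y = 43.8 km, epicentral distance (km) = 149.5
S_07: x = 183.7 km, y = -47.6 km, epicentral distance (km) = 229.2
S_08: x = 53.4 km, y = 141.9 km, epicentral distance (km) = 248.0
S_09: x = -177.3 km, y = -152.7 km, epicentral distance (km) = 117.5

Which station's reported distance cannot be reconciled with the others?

Solve using three stations at a time. Using S_06, S_07, S_08 (subtract circle equations pairwise → linear system) gives (x, y) ≈ (-42.1, -87.0).
Distances from that point to each station vs reported:
  S_06: calculated 149.4 vs reported 149.5 → residual 0.1 km
  S_07: calculated 229.2 vs reported 229.2 → residual 0.0 km
  S_08: calculated 248.0 vs reported 248.0 → residual 0.0 km
  S_09: calculated 150.4 vs reported 117.5 → residual 32.9 km
S_06, S_07, S_08 are mutually consistent (residuals ≈ 0); S_09 is off by 32.9 km.

S_09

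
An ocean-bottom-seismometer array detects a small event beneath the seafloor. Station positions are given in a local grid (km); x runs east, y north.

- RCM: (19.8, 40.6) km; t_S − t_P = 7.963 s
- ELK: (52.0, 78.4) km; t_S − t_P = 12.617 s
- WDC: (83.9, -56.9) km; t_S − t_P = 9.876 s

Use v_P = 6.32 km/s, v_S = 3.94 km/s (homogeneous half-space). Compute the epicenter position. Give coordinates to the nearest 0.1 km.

Distance from S−P lag: d = Δt · v_P v_S / (v_P − v_S) = Δt · (6.32·3.94)/(6.32−3.94) ≈ 10.4625·Δt.
So d_RCM = 83.31, d_ELK = 132.01, d_WDC = 103.33 km.
Circle about each station: (x − 19.8)² + (y − 40.6)² = 83.31²; (x − 52.0)² + (y − 78.4)² = 132.01²; (x − 83.9)² + (y + 56.9)² = 103.33².
Subtracting pairs of circle equations eliminates x²+y² and gives linear equations (the radical axes):
64.4 x + 75.6 y = -3675.92
128.2 x − 195.0 y = 4499.89
Solving the 2×2 system: x ≈ -16.9, y ≈ -34.2 km.

x ≈ -16.9 km, y ≈ -34.2 km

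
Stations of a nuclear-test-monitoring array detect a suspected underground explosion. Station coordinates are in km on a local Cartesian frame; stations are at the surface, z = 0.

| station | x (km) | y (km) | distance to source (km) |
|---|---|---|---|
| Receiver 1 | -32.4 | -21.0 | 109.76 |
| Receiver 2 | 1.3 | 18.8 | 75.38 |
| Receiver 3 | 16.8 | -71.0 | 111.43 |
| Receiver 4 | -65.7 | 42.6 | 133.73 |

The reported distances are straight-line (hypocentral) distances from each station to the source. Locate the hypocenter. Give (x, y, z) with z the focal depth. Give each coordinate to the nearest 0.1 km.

x ≈ 54.8 km, y ≈ 19.3 km, depth ≈ 53.1 km

Each station gives a sphere (x−x_i)² + (y−y_i)² + z² = d_i² (stations at z=0).
Subtracting the Receiver 1 sphere from Receiver 2 and Receiver 3: z² cancels, leaving linear equations in x and y:
67.4 x + 79.6 y = 5229.48
98.4 x − 100.0 y = 3463.09
Solving: x ≈ 54.802, y ≈ 19.294 km (keep extra digits for the depth step; rounded: 54.8, 19.3).
Then from the Receiver 1 sphere: z² = 109.76² − (x + 32.4)² − (y + 21.0)² with x = 54.802, y = 19.294, so z ≈ 53.099 ≈ 53.1 km.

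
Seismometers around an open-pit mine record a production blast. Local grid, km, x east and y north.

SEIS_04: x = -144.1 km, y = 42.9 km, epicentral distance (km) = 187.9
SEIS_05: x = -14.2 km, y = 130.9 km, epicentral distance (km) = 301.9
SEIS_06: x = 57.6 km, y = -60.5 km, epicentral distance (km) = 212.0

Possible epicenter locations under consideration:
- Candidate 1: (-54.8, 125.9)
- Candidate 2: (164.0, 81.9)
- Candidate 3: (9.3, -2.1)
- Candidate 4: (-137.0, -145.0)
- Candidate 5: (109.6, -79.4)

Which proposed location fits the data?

For each candidate, compare |candidate − station| to the reported distance:
Candidate 1: residuals SEIS_04 66.0, SEIS_05 261.0, SEIS_06 5.7 → max 261.0 km
Candidate 2: residuals SEIS_04 122.7, SEIS_05 117.1, SEIS_06 34.2 → max 122.7 km
Candidate 3: residuals SEIS_04 28.0, SEIS_05 166.8, SEIS_06 136.2 → max 166.8 km
Candidate 4: residuals SEIS_04 0.1, SEIS_05 0.1, SEIS_06 0.2 → max 0.2 km
Candidate 5: residuals SEIS_04 93.7, SEIS_05 57.9, SEIS_06 156.7 → max 156.7 km
Only Candidate 4 has all residuals ≈ 0.

Candidate 4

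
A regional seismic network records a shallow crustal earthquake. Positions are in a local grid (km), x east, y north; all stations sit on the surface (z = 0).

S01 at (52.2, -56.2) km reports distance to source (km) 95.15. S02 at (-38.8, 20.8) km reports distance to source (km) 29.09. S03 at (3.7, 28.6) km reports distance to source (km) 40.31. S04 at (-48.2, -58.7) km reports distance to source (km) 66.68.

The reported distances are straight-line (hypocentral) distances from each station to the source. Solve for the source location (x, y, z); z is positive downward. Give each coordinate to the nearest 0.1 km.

(-22.4, 1.2, 13.9)

Each station gives a sphere (x−x_i)² + (y−y_i)² + z² = d_i² (stations at z=0).
Subtracting the S01 sphere from S02 and S03: z² cancels, leaving linear equations in x and y:
-182.0 x + 154.0 y = 4262.09
-97.0 x + 169.6 y = 2377.00
Solving: x ≈ -22.399, y ≈ 1.205 km (keep extra digits for the depth step; rounded: -22.4, 1.2).
Then from the S01 sphere: z² = 95.15² − (x − 52.2)² − (y + 56.2)² with x = -22.399, y = 1.205, so z ≈ 13.899 ≈ 13.9 km.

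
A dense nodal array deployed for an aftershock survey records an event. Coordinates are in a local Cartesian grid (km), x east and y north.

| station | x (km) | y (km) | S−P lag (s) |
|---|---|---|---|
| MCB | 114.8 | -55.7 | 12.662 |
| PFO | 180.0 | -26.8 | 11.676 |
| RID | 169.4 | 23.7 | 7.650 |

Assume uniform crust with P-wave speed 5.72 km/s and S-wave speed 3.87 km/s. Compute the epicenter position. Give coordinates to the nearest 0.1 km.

Distance from S−P lag: d = Δt · v_P v_S / (v_P − v_S) = Δt · (5.72·3.87)/(5.72−3.87) ≈ 11.9656·Δt.
So d_MCB = 151.51, d_PFO = 139.71, d_RID = 91.54 km.
Circle about each station: (x − 114.8)² + (y + 55.7)² = 151.51²; (x − 180.0)² + (y + 26.8)² = 139.71²; (x − 169.4)² + (y − 23.7)² = 91.54².
Subtracting pairs of circle equations eliminates x²+y² and gives linear equations (the radical axes):
130.4 x + 57.8 y = 20273.11
109.2 x + 158.8 y = 27552.23
Solving the 2×2 system: x ≈ 113.0, y ≈ 95.8 km.

113.0 km east, 95.8 km north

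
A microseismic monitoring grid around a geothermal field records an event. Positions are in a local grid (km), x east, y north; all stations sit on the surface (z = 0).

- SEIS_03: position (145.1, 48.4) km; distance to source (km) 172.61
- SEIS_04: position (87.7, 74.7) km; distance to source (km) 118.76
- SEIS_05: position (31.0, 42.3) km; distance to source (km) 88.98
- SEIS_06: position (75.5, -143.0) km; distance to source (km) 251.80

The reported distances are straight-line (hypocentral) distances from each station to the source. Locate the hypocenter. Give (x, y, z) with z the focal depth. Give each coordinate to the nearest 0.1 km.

Each station gives a sphere (x−x_i)² + (y−y_i)² + z² = d_i² (stations at z=0).
Subtracting the SEIS_03 sphere from SEIS_04 and SEIS_05: z² cancels, leaving linear equations in x and y:
-114.8 x + 52.6 y = 5565.08
-228.2 x − 12.2 y = 1230.49
Solving: x ≈ -9.894, y ≈ 84.206 km (keep extra digits for the depth step; rounded: -9.9, 84.2).
Then from the SEIS_03 sphere: z² = 172.61² − (x − 145.1)² − (y − 48.4)² with x = -9.894, y = 84.206, so z ≈ 67.000 ≈ 67.0 km.
Check against SEIS_06 (with the unrounded solution): distance 251.80 ≈ 251.80 km. ✓

(-9.9, 84.2, 67.0)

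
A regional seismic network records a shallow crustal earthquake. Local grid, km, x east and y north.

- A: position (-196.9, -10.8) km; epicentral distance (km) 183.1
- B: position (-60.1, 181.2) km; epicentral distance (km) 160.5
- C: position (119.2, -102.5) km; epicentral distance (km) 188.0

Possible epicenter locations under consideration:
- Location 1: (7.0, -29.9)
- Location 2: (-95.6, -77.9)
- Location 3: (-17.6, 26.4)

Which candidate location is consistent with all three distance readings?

Location 3

For each candidate, compare |candidate − station| to the reported distance:
Location 1: residuals A 21.7, B 61.0, C 54.4 → max 61.0 km
Location 2: residuals A 61.6, B 101.0, C 28.2 → max 101.0 km
Location 3: residuals A 0.0, B 0.0, C 0.0 → max 0.0 km
Only Location 3 has all residuals ≈ 0.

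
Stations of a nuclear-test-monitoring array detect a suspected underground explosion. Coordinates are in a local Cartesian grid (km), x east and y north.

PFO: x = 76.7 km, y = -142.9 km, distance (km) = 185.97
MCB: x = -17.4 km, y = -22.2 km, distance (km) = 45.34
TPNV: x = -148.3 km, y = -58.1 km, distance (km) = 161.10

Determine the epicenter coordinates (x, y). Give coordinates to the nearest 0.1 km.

Circle about each station: (x − 76.7)² + (y + 142.9)² = 185.97²; (x + 17.4)² + (y + 22.2)² = 45.34²; (x + 148.3)² + (y + 58.1)² = 161.10².
Subtracting the PFO equation from the MCB and TPNV equations removes the quadratic terms:
-188.2 x + 241.4 y = 7021.43
-450.0 x + 169.6 y = 7696.83
Solving the 2×2 system: x ≈ -8.7, y ≈ 22.3 km.

x ≈ -8.7 km, y ≈ 22.3 km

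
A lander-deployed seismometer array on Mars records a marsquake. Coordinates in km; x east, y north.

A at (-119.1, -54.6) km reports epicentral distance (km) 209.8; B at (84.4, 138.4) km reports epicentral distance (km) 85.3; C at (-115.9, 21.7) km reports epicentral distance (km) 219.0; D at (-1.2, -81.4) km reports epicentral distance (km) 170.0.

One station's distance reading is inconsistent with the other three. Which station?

Solve using three stations at a time. Using B, C, D (subtract circle equations pairwise → linear system) gives (x, y) ≈ (100.6, 54.7).
Distances from that point to each station vs reported:
  A: calculated 245.4 vs reported 209.8 → residual 35.6 km
  B: calculated 85.2 vs reported 85.3 → residual 0.1 km
  C: calculated 219.0 vs reported 219.0 → residual 0.0 km
  D: calculated 170.0 vs reported 170.0 → residual 0.0 km
B, C, D are mutually consistent (residuals ≈ 0); A is off by 35.6 km.

A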